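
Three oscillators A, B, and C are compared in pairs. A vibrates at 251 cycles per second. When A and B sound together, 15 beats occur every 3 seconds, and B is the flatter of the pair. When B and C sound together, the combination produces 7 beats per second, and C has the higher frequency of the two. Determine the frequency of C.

A–B: Beat frequency = 15/3 = 5 Hz.
B is below A, so f_B = 251 − 5 = 246 Hz.
C is above B, so f_C = 246 + 7 = 253 Hz.

253 Hz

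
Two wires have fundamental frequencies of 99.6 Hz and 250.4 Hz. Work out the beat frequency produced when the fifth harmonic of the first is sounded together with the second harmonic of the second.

Fifth harmonic of the first: 5·99.6 = 498.0 Hz.
Second harmonic of the second: 2·250.4 = 500.8 Hz.
f_beat = |498.0 − 500.8| = 2.8 Hz.

2.8 Hz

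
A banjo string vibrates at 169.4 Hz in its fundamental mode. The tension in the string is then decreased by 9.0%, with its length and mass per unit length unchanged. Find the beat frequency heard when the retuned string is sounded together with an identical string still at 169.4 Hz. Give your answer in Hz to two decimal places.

For a string, f ∝ √T, so the new frequency is 169.4·√0.910 = 161.5973 Hz.
f_beat = |161.5973 − 169.4| = 7.80 Hz.

7.80 Hz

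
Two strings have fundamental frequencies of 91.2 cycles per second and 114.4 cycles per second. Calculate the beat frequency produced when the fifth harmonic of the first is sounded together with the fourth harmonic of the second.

1.6 Hz

Fifth harmonic of the first: 5·91.2 = 456.0 Hz.
Fourth harmonic of the second: 4·114.4 = 457.6 Hz.
f_beat = |456.0 − 457.6| = 1.6 Hz.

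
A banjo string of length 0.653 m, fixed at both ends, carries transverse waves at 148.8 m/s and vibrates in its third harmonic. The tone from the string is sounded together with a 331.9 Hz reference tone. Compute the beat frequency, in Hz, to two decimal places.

9.91 Hz

For a string fixed at both ends, f_n = n·v/(2L) = 3·148.8/(2·0.653) = 341.8070 Hz.
f_beat = |341.8070 − 331.9| = 9.91 Hz.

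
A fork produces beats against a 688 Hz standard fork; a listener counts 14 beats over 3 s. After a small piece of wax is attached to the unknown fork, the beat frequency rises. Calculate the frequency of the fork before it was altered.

Beat frequency = 14/3 = 4.6667 Hz.
|f − 688| = 4.6667, so the fork was at either 683.3333 Hz or 692.6667 Hz.
Loading a fork with wax lowers its frequency; the adjustment lowers the fork's frequency.
The beat rate rose, so the adjustment moved the fork further from 688 Hz — it was already below the reference.

683.3333 Hz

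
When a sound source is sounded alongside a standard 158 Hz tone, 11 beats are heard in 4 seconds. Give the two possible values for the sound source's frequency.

Beat frequency = 11/4 = 2.75 Hz.
|f − 158| = 2.75, so f = 158 ± 2.75.

155.25 Hz or 160.75 Hz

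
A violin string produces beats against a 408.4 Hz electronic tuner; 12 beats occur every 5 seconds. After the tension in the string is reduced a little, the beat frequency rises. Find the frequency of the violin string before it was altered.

Beat frequency = 12/5 = 2.4 Hz.
|f − 408.4| = 2.4, so the violin string was at either 406 Hz or 410.8 Hz.
Lower tension means lower frequency; the adjustment lowers the violin string's frequency.
The beat rate rose, so the adjustment moved the violin string further from 408.4 Hz — it was already below the reference.

406 Hz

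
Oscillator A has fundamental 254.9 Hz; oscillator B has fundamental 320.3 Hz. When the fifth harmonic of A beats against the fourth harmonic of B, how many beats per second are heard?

Fifth harmonic of the first: 5·254.9 = 1274.5 Hz.
Fourth harmonic of the second: 4·320.3 = 1281.2 Hz.
f_beat = |1274.5 − 1281.2| = 6.7 Hz.

6.7 Hz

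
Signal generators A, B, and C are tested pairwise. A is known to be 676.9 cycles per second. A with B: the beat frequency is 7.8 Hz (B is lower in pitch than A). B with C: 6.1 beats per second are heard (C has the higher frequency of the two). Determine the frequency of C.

675.2 Hz

B is below A, so f_B = 676.9 − 7.8 = 669.1 Hz.
C is above B, so f_C = 669.1 + 6.1 = 675.2 Hz.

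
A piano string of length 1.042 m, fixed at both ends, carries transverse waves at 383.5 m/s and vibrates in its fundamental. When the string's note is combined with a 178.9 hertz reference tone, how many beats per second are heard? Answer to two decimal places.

5.12 Hz

For a string fixed at both ends, f_n = n·v/(2L) = 1·383.5/(2·1.042) = 184.0211 Hz.
f_beat = |184.0211 − 178.9| = 5.12 Hz.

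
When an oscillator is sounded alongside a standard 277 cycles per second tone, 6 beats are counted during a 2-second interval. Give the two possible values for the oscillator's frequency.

274 Hz or 280 Hz

Beat frequency = 6/2 = 3 Hz.
|f − 277| = 3, so f = 277 ± 3.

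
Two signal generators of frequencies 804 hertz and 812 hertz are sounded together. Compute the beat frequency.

f_beat = |f₁ − f₂|.
|804 − 812| = 8 Hz.

8 Hz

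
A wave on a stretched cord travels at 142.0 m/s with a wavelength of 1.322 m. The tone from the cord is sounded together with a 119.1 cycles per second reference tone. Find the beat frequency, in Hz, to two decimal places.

Source frequency f = v/λ = 142.0/1.322 = 107.4130 Hz.
f_beat = |107.4130 − 119.1| = 11.69 Hz.

11.69 Hz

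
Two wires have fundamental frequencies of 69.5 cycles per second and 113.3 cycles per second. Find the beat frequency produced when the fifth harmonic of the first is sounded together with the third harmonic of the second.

7.6 Hz

Fifth harmonic of the first: 5·69.5 = 347.5 Hz.
Third harmonic of the second: 3·113.3 = 339.9 Hz.
f_beat = |347.5 − 339.9| = 7.6 Hz.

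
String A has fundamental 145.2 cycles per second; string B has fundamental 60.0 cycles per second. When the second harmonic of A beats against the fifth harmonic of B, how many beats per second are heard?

9.6 Hz

Second harmonic of the first: 2·145.2 = 290.4 Hz.
Fifth harmonic of the second: 5·60.0 = 300.0 Hz.
f_beat = |290.4 − 300.0| = 9.6 Hz.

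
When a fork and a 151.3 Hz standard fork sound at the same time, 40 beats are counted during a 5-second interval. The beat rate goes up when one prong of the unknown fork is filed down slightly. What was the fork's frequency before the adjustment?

159.3 Hz

Beat frequency = 40/5 = 8 Hz.
|f − 151.3| = 8, so the fork was at either 143.3 Hz or 159.3 Hz.
Filing a prong removes mass and raises the fork's frequency; the adjustment raises the fork's frequency.
The beat rate rose, so the adjustment moved the fork further from 151.3 Hz — it was already above the reference.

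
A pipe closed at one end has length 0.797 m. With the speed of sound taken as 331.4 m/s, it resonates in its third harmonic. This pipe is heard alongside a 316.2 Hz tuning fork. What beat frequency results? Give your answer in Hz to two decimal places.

4.34 Hz

Closed pipe (odd harmonics): f_n = n·v/(4L) = 3·331.4/(4·0.797) = 311.8570 Hz.
f_beat = |311.8570 − 316.2| = 4.34 Hz.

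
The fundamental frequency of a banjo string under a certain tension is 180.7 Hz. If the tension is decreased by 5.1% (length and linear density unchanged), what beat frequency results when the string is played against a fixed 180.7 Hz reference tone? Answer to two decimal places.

4.67 Hz

For a string, f ∝ √T, so the new frequency is 180.7·√0.949 = 176.0319 Hz.
f_beat = |176.0319 − 180.7| = 4.67 Hz.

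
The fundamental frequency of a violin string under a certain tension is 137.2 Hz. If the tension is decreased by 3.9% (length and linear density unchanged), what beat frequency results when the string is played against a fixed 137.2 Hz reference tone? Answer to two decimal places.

2.70 Hz

For a string, f ∝ √T, so the new frequency is 137.2·√0.961 = 134.4980 Hz.
f_beat = |134.4980 − 137.2| = 2.70 Hz.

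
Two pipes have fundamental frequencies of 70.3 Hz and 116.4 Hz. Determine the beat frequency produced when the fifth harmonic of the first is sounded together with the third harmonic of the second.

2.3 Hz

Fifth harmonic of the first: 5·70.3 = 351.5 Hz.
Third harmonic of the second: 3·116.4 = 349.2 Hz.
f_beat = |351.5 − 349.2| = 2.3 Hz.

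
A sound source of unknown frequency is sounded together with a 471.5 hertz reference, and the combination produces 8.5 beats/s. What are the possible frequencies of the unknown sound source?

463 Hz or 480 Hz

|f − 471.5| = 8.5, so f = 471.5 ± 8.5.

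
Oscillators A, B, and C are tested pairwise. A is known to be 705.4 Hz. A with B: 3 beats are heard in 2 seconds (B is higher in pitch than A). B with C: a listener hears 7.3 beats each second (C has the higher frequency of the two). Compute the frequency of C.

714.2 Hz

A–B: Beat frequency = 3/2 = 1.5 Hz.
B is above A, so f_B = 705.4 + 1.5 = 706.9 Hz.
C is above B, so f_C = 706.9 + 7.3 = 714.2 Hz.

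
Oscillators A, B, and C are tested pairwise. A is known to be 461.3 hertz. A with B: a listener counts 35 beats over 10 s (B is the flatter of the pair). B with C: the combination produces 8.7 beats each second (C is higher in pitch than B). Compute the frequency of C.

466.5 Hz

A–B: Beat frequency = 35/10 = 3.5 Hz.
B is below A, so f_B = 461.3 − 3.5 = 457.8 Hz.
C is above B, so f_C = 457.8 + 8.7 = 466.5 Hz.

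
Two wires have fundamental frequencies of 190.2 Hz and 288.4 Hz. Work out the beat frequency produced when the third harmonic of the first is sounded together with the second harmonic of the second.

Third harmonic of the first: 3·190.2 = 570.6 Hz.
Second harmonic of the second: 2·288.4 = 576.8 Hz.
f_beat = |570.6 − 576.8| = 6.2 Hz.

6.2 Hz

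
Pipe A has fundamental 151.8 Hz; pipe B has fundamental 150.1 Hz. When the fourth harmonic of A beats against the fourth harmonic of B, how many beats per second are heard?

6.8 Hz

Fourth harmonic of the first: 4·151.8 = 607.2 Hz.
Fourth harmonic of the second: 4·150.1 = 600.4 Hz.
f_beat = |607.2 − 600.4| = 6.8 Hz.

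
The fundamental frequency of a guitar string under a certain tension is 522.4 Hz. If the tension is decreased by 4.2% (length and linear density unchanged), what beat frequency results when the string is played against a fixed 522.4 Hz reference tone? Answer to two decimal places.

11.09 Hz

For a string, f ∝ √T, so the new frequency is 522.4·√0.958 = 511.3119 Hz.
f_beat = |511.3119 − 522.4| = 11.09 Hz.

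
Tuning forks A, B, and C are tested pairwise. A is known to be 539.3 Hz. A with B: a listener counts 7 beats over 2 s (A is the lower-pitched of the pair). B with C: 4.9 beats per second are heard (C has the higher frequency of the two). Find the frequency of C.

A–B: Beat frequency = 7/2 = 3.5 Hz.
B is above A, so f_B = 539.3 + 3.5 = 542.8 Hz.
C is above B, so f_C = 542.8 + 4.9 = 547.7 Hz.

547.7 Hz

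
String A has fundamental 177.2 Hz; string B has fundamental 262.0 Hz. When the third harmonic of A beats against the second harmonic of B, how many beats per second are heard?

Third harmonic of the first: 3·177.2 = 531.6 Hz.
Second harmonic of the second: 2·262.0 = 524.0 Hz.
f_beat = |531.6 − 524.0| = 7.6 Hz.

7.6 Hz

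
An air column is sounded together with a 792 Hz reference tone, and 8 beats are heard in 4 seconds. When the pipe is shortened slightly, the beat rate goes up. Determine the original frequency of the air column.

794 Hz

Beat frequency = 8/4 = 2 Hz.
|f − 792| = 2, so the air column was at either 790 Hz or 794 Hz.
A shorter pipe has a higher fundamental; the adjustment raises the air column's frequency.
The beat rate rose, so the adjustment moved the air column further from 792 Hz — it was already above the reference.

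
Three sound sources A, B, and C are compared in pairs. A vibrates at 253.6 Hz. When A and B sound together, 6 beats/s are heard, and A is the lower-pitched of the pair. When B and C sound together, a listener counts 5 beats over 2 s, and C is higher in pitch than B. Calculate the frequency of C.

262.1 Hz

B is above A, so f_B = 253.6 + 6 = 259.6 Hz.
B–C: Beat frequency = 5/2 = 2.5 Hz.
C is above B, so f_C = 259.6 + 2.5 = 262.1 Hz.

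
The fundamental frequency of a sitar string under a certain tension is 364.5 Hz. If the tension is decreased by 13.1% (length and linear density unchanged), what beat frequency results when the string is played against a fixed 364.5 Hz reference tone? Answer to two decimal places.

For a string, f ∝ √T, so the new frequency is 364.5·√0.869 = 339.7875 Hz.
f_beat = |339.7875 − 364.5| = 24.71 Hz.

24.71 Hz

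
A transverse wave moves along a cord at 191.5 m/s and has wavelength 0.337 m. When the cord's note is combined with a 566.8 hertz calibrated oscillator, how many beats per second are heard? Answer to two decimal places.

Source frequency f = v/λ = 191.5/0.337 = 568.2493 Hz.
f_beat = |568.2493 − 566.8| = 1.45 Hz.

1.45 Hz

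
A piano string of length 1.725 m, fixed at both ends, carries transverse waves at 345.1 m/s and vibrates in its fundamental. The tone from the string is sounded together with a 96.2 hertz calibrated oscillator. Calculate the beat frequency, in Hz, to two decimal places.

3.83 Hz

For a string fixed at both ends, f_n = n·v/(2L) = 1·345.1/(2·1.725) = 100.0290 Hz.
f_beat = |100.0290 − 96.2| = 3.83 Hz.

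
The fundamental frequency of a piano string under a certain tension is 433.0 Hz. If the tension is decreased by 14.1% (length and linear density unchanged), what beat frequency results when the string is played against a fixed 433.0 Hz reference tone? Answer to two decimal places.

For a string, f ∝ √T, so the new frequency is 433.0·√0.859 = 401.3142 Hz.
f_beat = |401.3142 − 433.0| = 31.69 Hz.

31.69 Hz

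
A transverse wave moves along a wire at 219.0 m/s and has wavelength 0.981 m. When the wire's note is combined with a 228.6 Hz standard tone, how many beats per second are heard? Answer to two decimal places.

5.36 Hz

Source frequency f = v/λ = 219.0/0.981 = 223.2416 Hz.
f_beat = |223.2416 − 228.6| = 5.36 Hz.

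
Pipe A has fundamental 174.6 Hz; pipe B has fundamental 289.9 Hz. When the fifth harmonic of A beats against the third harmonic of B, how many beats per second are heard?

Fifth harmonic of the first: 5·174.6 = 873.0 Hz.
Third harmonic of the second: 3·289.9 = 869.7 Hz.
f_beat = |873.0 − 869.7| = 3.3 Hz.

3.3 Hz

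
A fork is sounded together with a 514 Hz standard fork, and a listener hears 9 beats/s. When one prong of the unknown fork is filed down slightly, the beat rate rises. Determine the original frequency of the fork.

|f − 514| = 9, so the fork was at either 505 Hz or 523 Hz.
Filing a prong removes mass and raises the fork's frequency; the adjustment raises the fork's frequency.
The beat rate rose, so the adjustment moved the fork further from 514 Hz — it was already above the reference.

523 Hz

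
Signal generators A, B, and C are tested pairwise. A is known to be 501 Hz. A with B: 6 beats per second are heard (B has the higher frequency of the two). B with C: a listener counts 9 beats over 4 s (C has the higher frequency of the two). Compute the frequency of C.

B is above A, so f_B = 501 + 6 = 507 Hz.
B–C: Beat frequency = 9/4 = 2.25 Hz.
C is above B, so f_C = 507 + 2.25 = 509.25 Hz.

509.25 Hz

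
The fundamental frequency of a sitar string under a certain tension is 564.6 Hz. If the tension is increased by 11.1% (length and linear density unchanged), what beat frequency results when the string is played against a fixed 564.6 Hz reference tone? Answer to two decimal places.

For a string, f ∝ √T, so the new frequency is 564.6·√1.111 = 595.1109 Hz.
f_beat = |595.1109 − 564.6| = 30.51 Hz.

30.51 Hz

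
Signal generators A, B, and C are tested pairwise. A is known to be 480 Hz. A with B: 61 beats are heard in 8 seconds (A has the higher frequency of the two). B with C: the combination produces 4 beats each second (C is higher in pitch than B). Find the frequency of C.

476.375 Hz

A–B: Beat frequency = 61/8 = 7.625 Hz.
B is below A, so f_B = 480 − 7.625 = 472.375 Hz.
C is above B, so f_C = 472.375 + 4 = 476.375 Hz.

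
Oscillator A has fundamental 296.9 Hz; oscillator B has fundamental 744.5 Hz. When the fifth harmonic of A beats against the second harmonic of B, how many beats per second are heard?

Fifth harmonic of the first: 5·296.9 = 1484.5 Hz.
Second harmonic of the second: 2·744.5 = 1489.0 Hz.
f_beat = |1484.5 − 1489.0| = 4.5 Hz.

4.5 Hz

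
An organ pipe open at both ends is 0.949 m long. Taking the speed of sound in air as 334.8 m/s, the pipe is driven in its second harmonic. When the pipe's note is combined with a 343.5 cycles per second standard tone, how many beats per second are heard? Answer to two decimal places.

9.29 Hz

Open pipe: f_n = n·v/(2L) = 2·334.8/(2·0.949) = 352.7924 Hz.
f_beat = |352.7924 − 343.5| = 9.29 Hz.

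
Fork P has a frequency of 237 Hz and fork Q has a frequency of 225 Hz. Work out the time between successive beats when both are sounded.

f_beat = |237 − 225| = 12 Hz.
Beat period T = 1 / f_beat = 1 / 12 s.

0.083 s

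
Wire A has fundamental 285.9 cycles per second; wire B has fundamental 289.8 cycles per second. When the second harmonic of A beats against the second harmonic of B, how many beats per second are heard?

Second harmonic of the first: 2·285.9 = 571.8 Hz.
Second harmonic of the second: 2·289.8 = 579.6 Hz.
f_beat = |571.8 − 579.6| = 7.8 Hz.

7.8 Hz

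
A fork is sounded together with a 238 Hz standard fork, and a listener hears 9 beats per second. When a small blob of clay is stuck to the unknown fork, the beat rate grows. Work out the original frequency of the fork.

229 Hz

|f − 238| = 9, so the fork was at either 229 Hz or 247 Hz.
Adding mass to a fork lowers its frequency; the adjustment lowers the fork's frequency.
The beat rate rose, so the adjustment moved the fork further from 238 Hz — it was already below the reference.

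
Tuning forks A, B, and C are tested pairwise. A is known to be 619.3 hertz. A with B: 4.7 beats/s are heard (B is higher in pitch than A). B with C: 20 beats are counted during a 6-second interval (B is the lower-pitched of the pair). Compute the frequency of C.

627.3333 Hz

B is above A, so f_B = 619.3 + 4.7 = 624 Hz.
B–C: Beat frequency = 20/6 = 3.3333 Hz.
C is above B, so f_C = 624 + 3.3333 = 627.3333 Hz.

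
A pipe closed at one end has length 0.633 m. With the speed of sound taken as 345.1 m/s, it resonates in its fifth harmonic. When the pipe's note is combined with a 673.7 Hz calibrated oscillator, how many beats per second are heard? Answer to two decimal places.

Closed pipe (odd harmonics): f_n = n·v/(4L) = 5·345.1/(4·0.633) = 681.4771 Hz.
f_beat = |681.4771 − 673.7| = 7.78 Hz.

7.78 Hz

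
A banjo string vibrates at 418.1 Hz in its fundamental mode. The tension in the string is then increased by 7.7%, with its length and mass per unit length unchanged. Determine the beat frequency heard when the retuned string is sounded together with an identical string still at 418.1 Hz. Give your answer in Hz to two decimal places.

For a string, f ∝ √T, so the new frequency is 418.1·√1.077 = 433.8984 Hz.
f_beat = |433.8984 − 418.1| = 15.80 Hz.

15.80 Hz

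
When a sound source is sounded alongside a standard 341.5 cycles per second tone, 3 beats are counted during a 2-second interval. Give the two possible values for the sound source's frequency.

340 Hz or 343 Hz

Beat frequency = 3/2 = 1.5 Hz.
|f − 341.5| = 1.5, so f = 341.5 ± 1.5.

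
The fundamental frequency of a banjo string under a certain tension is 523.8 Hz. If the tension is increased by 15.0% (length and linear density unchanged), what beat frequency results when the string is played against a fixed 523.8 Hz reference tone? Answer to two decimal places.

For a string, f ∝ √T, so the new frequency is 523.8·√1.150 = 561.7129 Hz.
f_beat = |561.7129 − 523.8| = 37.91 Hz.

37.91 Hz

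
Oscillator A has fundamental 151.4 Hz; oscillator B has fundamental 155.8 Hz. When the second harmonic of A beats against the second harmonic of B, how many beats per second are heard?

Second harmonic of the first: 2·151.4 = 302.8 Hz.
Second harmonic of the second: 2·155.8 = 311.6 Hz.
f_beat = |302.8 − 311.6| = 8.8 Hz.

8.8 Hz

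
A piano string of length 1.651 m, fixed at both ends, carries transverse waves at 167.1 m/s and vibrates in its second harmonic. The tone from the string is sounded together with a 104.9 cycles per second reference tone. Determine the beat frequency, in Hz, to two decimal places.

For a string fixed at both ends, f_n = n·v/(2L) = 2·167.1/(2·1.651) = 101.2114 Hz.
f_beat = |101.2114 − 104.9| = 3.69 Hz.

3.69 Hz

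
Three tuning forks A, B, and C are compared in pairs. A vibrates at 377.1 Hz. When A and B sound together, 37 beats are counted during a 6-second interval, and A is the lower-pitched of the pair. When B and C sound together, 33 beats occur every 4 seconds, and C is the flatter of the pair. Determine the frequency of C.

A–B: Beat frequency = 37/6 = 6.1667 Hz.
B is above A, so f_B = 377.1 + 6.1667 = 383.2667 Hz.
B–C: Beat frequency = 33/4 = 8.25 Hz.
C is below B, so f_C = 383.2667 − 8.25 = 375.0167 Hz.

375.0167 Hz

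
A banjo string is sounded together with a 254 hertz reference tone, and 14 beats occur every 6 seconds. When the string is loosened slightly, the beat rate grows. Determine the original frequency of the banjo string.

251.6667 Hz

Beat frequency = 14/6 = 2.3333 Hz.
|f − 254| = 2.3333, so the banjo string was at either 251.6667 Hz or 256.3333 Hz.
Reducing tension lowers a string's frequency; the adjustment lowers the banjo string's frequency.
The beat rate rose, so the adjustment moved the banjo string further from 254 Hz — it was already below the reference.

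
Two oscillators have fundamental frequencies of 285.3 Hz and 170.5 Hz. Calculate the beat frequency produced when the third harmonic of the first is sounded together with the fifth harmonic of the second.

3.4 Hz

Third harmonic of the first: 3·285.3 = 855.9 Hz.
Fifth harmonic of the second: 5·170.5 = 852.5 Hz.
f_beat = |855.9 − 852.5| = 3.4 Hz.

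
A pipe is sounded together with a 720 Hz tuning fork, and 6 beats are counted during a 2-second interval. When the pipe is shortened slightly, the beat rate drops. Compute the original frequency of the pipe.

Beat frequency = 6/2 = 3 Hz.
|f − 720| = 3, so the pipe was at either 717 Hz or 723 Hz.
A shorter pipe has a higher fundamental; the adjustment raises the pipe's frequency.
The beat rate fell, so the adjustment moved the pipe toward 720 Hz — it must have started below the reference.

717 Hz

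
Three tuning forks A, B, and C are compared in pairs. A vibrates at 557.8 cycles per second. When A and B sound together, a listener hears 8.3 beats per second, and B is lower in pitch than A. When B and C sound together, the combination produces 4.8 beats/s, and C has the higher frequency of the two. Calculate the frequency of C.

B is below A, so f_B = 557.8 − 8.3 = 549.5 Hz.
C is above B, so f_C = 549.5 + 4.8 = 554.3 Hz.

554.3 Hz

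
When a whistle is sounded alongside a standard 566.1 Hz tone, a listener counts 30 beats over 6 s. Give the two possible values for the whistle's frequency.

561.1 Hz or 571.1 Hz

Beat frequency = 30/6 = 5 Hz.
|f − 566.1| = 5, so f = 566.1 ± 5.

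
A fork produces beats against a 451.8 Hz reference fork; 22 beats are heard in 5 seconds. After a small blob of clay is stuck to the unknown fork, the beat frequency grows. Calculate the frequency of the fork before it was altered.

Beat frequency = 22/5 = 4.4 Hz.
|f − 451.8| = 4.4, so the fork was at either 447.4 Hz or 456.2 Hz.
Adding mass to a fork lowers its frequency; the adjustment lowers the fork's frequency.
The beat rate rose, so the adjustment moved the fork further from 451.8 Hz — it was already below the reference.

447.4 Hz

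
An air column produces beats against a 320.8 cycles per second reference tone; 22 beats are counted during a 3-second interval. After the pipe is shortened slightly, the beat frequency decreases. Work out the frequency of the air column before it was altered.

313.4667 Hz

Beat frequency = 22/3 = 7.3333 Hz.
|f − 320.8| = 7.3333, so the air column was at either 313.4667 Hz or 328.1333 Hz.
A shorter pipe has a higher fundamental; the adjustment raises the air column's frequency.
The beat rate fell, so the adjustment moved the air column toward 320.8 Hz — it must have started below the reference.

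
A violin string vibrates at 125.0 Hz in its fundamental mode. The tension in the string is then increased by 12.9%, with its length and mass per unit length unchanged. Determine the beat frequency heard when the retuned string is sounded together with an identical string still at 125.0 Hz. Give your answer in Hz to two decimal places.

For a string, f ∝ √T, so the new frequency is 125.0·√1.129 = 132.8180 Hz.
f_beat = |132.8180 − 125.0| = 7.82 Hz.

7.82 Hz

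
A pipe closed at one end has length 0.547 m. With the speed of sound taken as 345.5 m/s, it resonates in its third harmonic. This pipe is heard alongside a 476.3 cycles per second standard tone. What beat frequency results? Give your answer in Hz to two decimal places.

Closed pipe (odd harmonics): f_n = n·v/(4L) = 3·345.5/(4·0.547) = 473.7203 Hz.
f_beat = |473.7203 − 476.3| = 2.58 Hz.

2.58 Hz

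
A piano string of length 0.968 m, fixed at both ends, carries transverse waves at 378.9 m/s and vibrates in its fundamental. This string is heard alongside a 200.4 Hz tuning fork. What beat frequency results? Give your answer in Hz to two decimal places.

For a string fixed at both ends, f_n = n·v/(2L) = 1·378.9/(2·0.968) = 195.7128 Hz.
f_beat = |195.7128 − 200.4| = 4.69 Hz.

4.69 Hz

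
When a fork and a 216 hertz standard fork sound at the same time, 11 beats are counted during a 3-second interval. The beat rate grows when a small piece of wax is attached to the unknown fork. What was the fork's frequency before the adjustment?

212.3333 Hz

Beat frequency = 11/3 = 3.6667 Hz.
|f − 216| = 3.6667, so the fork was at either 212.3333 Hz or 219.6667 Hz.
Loading a fork with wax lowers its frequency; the adjustment lowers the fork's frequency.
The beat rate rose, so the adjustment moved the fork further from 216 Hz — it was already below the reference.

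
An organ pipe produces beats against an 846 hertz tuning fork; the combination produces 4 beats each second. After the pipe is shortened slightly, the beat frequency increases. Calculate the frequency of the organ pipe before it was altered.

|f − 846| = 4, so the organ pipe was at either 842 Hz or 850 Hz.
A shorter pipe has a higher fundamental; the adjustment raises the organ pipe's frequency.
The beat rate rose, so the adjustment moved the organ pipe further from 846 Hz — it was already above the reference.

850 Hz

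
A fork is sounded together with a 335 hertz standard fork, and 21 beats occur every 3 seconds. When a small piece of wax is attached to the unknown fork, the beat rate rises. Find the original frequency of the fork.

Beat frequency = 21/3 = 7 Hz.
|f − 335| = 7, so the fork was at either 328 Hz or 342 Hz.
Loading a fork with wax lowers its frequency; the adjustment lowers the fork's frequency.
The beat rate rose, so the adjustment moved the fork further from 335 Hz — it was already below the reference.

328 Hz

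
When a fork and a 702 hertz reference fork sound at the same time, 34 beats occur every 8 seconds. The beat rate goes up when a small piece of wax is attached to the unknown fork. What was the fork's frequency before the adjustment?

Beat frequency = 34/8 = 4.25 Hz.
|f − 702| = 4.25, so the fork was at either 697.75 Hz or 706.25 Hz.
Loading a fork with wax lowers its frequency; the adjustment lowers the fork's frequency.
The beat rate rose, so the adjustment moved the fork further from 702 Hz — it was already below the reference.

697.75 Hz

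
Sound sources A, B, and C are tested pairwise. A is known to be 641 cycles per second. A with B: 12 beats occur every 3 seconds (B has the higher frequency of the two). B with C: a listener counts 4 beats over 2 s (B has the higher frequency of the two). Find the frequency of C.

643 Hz

A–B: Beat frequency = 12/3 = 4 Hz.
B is above A, so f_B = 641 + 4 = 645 Hz.
B–C: Beat frequency = 4/2 = 2 Hz.
C is below B, so f_C = 645 − 2 = 643 Hz.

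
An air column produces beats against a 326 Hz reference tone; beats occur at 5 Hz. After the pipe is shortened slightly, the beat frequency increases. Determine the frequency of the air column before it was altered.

331 Hz

|f − 326| = 5, so the air column was at either 321 Hz or 331 Hz.
A shorter pipe has a higher fundamental; the adjustment raises the air column's frequency.
The beat rate rose, so the adjustment moved the air column further from 326 Hz — it was already above the reference.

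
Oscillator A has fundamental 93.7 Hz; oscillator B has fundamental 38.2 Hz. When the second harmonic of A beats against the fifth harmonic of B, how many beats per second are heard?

3.6 Hz

Second harmonic of the first: 2·93.7 = 187.4 Hz.
Fifth harmonic of the second: 5·38.2 = 191.0 Hz.
f_beat = |187.4 − 191.0| = 3.6 Hz.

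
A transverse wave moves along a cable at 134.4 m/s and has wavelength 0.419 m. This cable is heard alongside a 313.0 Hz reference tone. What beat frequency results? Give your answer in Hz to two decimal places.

7.76 Hz

Source frequency f = v/λ = 134.4/0.419 = 320.7637 Hz.
f_beat = |320.7637 − 313.0| = 7.76 Hz.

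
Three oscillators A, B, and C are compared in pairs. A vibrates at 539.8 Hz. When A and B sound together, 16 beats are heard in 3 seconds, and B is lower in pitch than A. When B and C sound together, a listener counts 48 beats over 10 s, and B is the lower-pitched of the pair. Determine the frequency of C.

539.2667 Hz

A–B: Beat frequency = 16/3 = 5.3333 Hz.
B is below A, so f_B = 539.8 − 5.3333 = 534.4667 Hz.
B–C: Beat frequency = 48/10 = 4.8 Hz.
C is above B, so f_C = 534.4667 + 4.8 = 539.2667 Hz.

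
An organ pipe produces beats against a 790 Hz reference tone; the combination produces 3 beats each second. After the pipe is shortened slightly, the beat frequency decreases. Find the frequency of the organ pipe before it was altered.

|f − 790| = 3, so the organ pipe was at either 787 Hz or 793 Hz.
A shorter pipe has a higher fundamental; the adjustment raises the organ pipe's frequency.
The beat rate fell, so the adjustment moved the organ pipe toward 790 Hz — it must have started below the reference.

787 Hz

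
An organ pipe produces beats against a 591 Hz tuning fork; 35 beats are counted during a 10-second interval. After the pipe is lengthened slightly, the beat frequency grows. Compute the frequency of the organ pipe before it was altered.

Beat frequency = 35/10 = 3.5 Hz.
|f − 591| = 3.5, so the organ pipe was at either 587.5 Hz or 594.5 Hz.
A longer pipe has a lower fundamental; the adjustment lowers the organ pipe's frequency.
The beat rate rose, so the adjustment moved the organ pipe further from 591 Hz — it was already below the reference.

587.5 Hz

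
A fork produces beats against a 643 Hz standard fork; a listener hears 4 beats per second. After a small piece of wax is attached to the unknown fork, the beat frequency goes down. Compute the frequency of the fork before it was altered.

647 Hz

|f − 643| = 4, so the fork was at either 639 Hz or 647 Hz.
Loading a fork with wax lowers its frequency; the adjustment lowers the fork's frequency.
The beat rate fell, so the adjustment moved the fork toward 643 Hz — it must have started above the reference.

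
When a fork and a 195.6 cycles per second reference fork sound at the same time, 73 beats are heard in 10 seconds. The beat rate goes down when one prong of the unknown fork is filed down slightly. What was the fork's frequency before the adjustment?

188.3 Hz

Beat frequency = 73/10 = 7.3 Hz.
|f − 195.6| = 7.3, so the fork was at either 188.3 Hz or 202.9 Hz.
Filing a prong removes mass and raises the fork's frequency; the adjustment raises the fork's frequency.
The beat rate fell, so the adjustment moved the fork toward 195.6 Hz — it must have started below the reference.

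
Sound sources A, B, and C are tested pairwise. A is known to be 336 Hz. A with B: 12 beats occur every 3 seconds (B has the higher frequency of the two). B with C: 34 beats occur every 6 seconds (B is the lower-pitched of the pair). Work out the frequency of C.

A–B: Beat frequency = 12/3 = 4 Hz.
B is above A, so f_B = 336 + 4 = 340 Hz.
B–C: Beat frequency = 34/6 = 5.6667 Hz.
C is above B, so f_C = 340 + 5.6667 = 345.6667 Hz.

345.6667 Hz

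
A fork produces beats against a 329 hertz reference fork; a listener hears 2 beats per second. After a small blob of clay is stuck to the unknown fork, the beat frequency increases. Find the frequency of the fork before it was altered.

327 Hz

|f − 329| = 2, so the fork was at either 327 Hz or 331 Hz.
Adding mass to a fork lowers its frequency; the adjustment lowers the fork's frequency.
The beat rate rose, so the adjustment moved the fork further from 329 Hz — it was already below the reference.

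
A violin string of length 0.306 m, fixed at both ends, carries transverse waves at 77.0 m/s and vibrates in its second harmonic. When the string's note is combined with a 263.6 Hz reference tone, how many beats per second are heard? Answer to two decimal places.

11.97 Hz

For a string fixed at both ends, f_n = n·v/(2L) = 2·77.0/(2·0.306) = 251.6340 Hz.
f_beat = |251.6340 − 263.6| = 11.97 Hz.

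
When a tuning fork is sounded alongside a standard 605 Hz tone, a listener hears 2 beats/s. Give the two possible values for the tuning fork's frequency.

|f − 605| = 2, so f = 605 ± 2.

603 Hz or 607 Hz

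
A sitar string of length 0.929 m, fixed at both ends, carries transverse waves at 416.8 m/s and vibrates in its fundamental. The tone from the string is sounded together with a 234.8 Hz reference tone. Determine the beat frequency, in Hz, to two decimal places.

For a string fixed at both ends, f_n = n·v/(2L) = 1·416.8/(2·0.929) = 224.3272 Hz.
f_beat = |224.3272 − 234.8| = 10.47 Hz.

10.47 Hz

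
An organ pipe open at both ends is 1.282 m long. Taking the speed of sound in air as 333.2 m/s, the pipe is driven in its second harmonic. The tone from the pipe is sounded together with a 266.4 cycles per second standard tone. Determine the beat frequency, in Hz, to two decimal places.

6.49 Hz

Open pipe: f_n = n·v/(2L) = 2·333.2/(2·1.282) = 259.9064 Hz.
f_beat = |259.9064 − 266.4| = 6.49 Hz.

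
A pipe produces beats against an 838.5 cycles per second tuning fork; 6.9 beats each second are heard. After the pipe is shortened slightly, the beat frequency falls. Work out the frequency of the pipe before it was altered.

831.6 Hz

|f − 838.5| = 6.9, so the pipe was at either 831.6 Hz or 845.4 Hz.
A shorter pipe has a higher fundamental; the adjustment raises the pipe's frequency.
The beat rate fell, so the adjustment moved the pipe toward 838.5 Hz — it must have started below the reference.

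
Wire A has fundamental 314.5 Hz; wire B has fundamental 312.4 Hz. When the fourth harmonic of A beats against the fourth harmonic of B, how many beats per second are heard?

8.4 Hz

Fourth harmonic of the first: 4·314.5 = 1258.0 Hz.
Fourth harmonic of the second: 4·312.4 = 1249.6 Hz.
f_beat = |1258.0 − 1249.6| = 8.4 Hz.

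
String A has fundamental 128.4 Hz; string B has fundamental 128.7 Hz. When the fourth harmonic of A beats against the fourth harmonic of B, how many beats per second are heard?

1.2 Hz

Fourth harmonic of the first: 4·128.4 = 513.6 Hz.
Fourth harmonic of the second: 4·128.7 = 514.8 Hz.
f_beat = |513.6 − 514.8| = 1.2 Hz.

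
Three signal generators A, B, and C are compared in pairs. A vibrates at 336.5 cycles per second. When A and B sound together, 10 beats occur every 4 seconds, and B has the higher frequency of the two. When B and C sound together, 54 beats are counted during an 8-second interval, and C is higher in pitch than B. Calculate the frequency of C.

A–B: Beat frequency = 10/4 = 2.5 Hz.
B is above A, so f_B = 336.5 + 2.5 = 339 Hz.
B–C: Beat frequency = 54/8 = 6.75 Hz.
C is above B, so f_C = 339 + 6.75 = 345.75 Hz.

345.75 Hz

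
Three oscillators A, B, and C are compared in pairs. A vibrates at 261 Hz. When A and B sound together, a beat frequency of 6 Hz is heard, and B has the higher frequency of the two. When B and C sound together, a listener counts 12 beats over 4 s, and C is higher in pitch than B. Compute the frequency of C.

270 Hz

B is above A, so f_B = 261 + 6 = 267 Hz.
B–C: Beat frequency = 12/4 = 3 Hz.
C is above B, so f_C = 267 + 3 = 270 Hz.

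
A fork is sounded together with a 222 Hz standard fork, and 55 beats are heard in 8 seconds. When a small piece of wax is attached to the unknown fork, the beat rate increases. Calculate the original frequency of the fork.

215.125 Hz

Beat frequency = 55/8 = 6.875 Hz.
|f − 222| = 6.875, so the fork was at either 215.125 Hz or 228.875 Hz.
Loading a fork with wax lowers its frequency; the adjustment lowers the fork's frequency.
The beat rate rose, so the adjustment moved the fork further from 222 Hz — it was already below the reference.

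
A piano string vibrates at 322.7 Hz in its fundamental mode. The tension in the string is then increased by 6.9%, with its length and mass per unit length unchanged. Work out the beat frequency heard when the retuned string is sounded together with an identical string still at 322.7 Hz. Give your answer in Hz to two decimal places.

For a string, f ∝ √T, so the new frequency is 322.7·√1.069 = 333.6475 Hz.
f_beat = |333.6475 − 322.7| = 10.95 Hz.

10.95 Hz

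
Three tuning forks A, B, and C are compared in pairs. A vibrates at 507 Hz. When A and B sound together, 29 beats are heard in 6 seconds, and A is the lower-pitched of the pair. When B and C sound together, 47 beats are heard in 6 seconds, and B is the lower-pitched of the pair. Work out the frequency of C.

519.6667 Hz

A–B: Beat frequency = 29/6 = 4.8333 Hz.
B is above A, so f_B = 507 + 4.8333 = 511.8333 Hz.
B–C: Beat frequency = 47/6 = 7.8333 Hz.
C is above B, so f_C = 511.8333 + 7.8333 = 519.6667 Hz.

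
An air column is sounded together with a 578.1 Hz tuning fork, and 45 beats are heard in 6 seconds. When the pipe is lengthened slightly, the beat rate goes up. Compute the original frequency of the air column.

570.6 Hz

Beat frequency = 45/6 = 7.5 Hz.
|f − 578.1| = 7.5, so the air column was at either 570.6 Hz or 585.6 Hz.
A longer pipe has a lower fundamental; the adjustment lowers the air column's frequency.
The beat rate rose, so the adjustment moved the air column further from 578.1 Hz — it was already below the reference.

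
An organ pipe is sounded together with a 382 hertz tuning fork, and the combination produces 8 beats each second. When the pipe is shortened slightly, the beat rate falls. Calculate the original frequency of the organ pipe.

374 Hz

|f − 382| = 8, so the organ pipe was at either 374 Hz or 390 Hz.
A shorter pipe has a higher fundamental; the adjustment raises the organ pipe's frequency.
The beat rate fell, so the adjustment moved the organ pipe toward 382 Hz — it must have started below the reference.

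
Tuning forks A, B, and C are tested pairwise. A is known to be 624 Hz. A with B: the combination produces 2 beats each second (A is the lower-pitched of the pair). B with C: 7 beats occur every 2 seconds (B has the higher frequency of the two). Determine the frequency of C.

B is above A, so f_B = 624 + 2 = 626 Hz.
B–C: Beat frequency = 7/2 = 3.5 Hz.
C is below B, so f_C = 626 − 3.5 = 622.5 Hz.

622.5 Hz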